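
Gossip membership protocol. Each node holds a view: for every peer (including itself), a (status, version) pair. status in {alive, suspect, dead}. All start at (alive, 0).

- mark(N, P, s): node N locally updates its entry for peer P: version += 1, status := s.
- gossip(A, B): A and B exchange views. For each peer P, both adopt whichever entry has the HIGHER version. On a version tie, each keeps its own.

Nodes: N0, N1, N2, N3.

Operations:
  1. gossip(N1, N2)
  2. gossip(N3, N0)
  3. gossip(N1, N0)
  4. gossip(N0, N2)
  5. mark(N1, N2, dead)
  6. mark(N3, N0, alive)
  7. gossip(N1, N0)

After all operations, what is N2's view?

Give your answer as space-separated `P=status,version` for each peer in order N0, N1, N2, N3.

Op 1: gossip N1<->N2 -> N1.N0=(alive,v0) N1.N1=(alive,v0) N1.N2=(alive,v0) N1.N3=(alive,v0) | N2.N0=(alive,v0) N2.N1=(alive,v0) N2.N2=(alive,v0) N2.N3=(alive,v0)
Op 2: gossip N3<->N0 -> N3.N0=(alive,v0) N3.N1=(alive,v0) N3.N2=(alive,v0) N3.N3=(alive,v0) | N0.N0=(alive,v0) N0.N1=(alive,v0) N0.N2=(alive,v0) N0.N3=(alive,v0)
Op 3: gossip N1<->N0 -> N1.N0=(alive,v0) N1.N1=(alive,v0) N1.N2=(alive,v0) N1.N3=(alive,v0) | N0.N0=(alive,v0) N0.N1=(alive,v0) N0.N2=(alive,v0) N0.N3=(alive,v0)
Op 4: gossip N0<->N2 -> N0.N0=(alive,v0) N0.N1=(alive,v0) N0.N2=(alive,v0) N0.N3=(alive,v0) | N2.N0=(alive,v0) N2.N1=(alive,v0) N2.N2=(alive,v0) N2.N3=(alive,v0)
Op 5: N1 marks N2=dead -> (dead,v1)
Op 6: N3 marks N0=alive -> (alive,v1)
Op 7: gossip N1<->N0 -> N1.N0=(alive,v0) N1.N1=(alive,v0) N1.N2=(dead,v1) N1.N3=(alive,v0) | N0.N0=(alive,v0) N0.N1=(alive,v0) N0.N2=(dead,v1) N0.N3=(alive,v0)

Answer: N0=alive,0 N1=alive,0 N2=alive,0 N3=alive,0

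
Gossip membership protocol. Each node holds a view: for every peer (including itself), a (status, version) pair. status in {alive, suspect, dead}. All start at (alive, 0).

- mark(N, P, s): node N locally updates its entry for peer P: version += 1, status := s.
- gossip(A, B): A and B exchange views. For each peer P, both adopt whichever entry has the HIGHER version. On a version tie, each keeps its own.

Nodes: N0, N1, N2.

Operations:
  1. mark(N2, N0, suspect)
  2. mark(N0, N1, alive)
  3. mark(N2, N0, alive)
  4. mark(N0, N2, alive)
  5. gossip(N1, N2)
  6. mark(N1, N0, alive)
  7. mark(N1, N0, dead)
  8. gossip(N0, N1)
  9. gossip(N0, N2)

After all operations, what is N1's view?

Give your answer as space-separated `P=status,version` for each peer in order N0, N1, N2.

Op 1: N2 marks N0=suspect -> (suspect,v1)
Op 2: N0 marks N1=alive -> (alive,v1)
Op 3: N2 marks N0=alive -> (alive,v2)
Op 4: N0 marks N2=alive -> (alive,v1)
Op 5: gossip N1<->N2 -> N1.N0=(alive,v2) N1.N1=(alive,v0) N1.N2=(alive,v0) | N2.N0=(alive,v2) N2.N1=(alive,v0) N2.N2=(alive,v0)
Op 6: N1 marks N0=alive -> (alive,v3)
Op 7: N1 marks N0=dead -> (dead,v4)
Op 8: gossip N0<->N1 -> N0.N0=(dead,v4) N0.N1=(alive,v1) N0.N2=(alive,v1) | N1.N0=(dead,v4) N1.N1=(alive,v1) N1.N2=(alive,v1)
Op 9: gossip N0<->N2 -> N0.N0=(dead,v4) N0.N1=(alive,v1) N0.N2=(alive,v1) | N2.N0=(dead,v4) N2.N1=(alive,v1) N2.N2=(alive,v1)

Answer: N0=dead,4 N1=alive,1 N2=alive,1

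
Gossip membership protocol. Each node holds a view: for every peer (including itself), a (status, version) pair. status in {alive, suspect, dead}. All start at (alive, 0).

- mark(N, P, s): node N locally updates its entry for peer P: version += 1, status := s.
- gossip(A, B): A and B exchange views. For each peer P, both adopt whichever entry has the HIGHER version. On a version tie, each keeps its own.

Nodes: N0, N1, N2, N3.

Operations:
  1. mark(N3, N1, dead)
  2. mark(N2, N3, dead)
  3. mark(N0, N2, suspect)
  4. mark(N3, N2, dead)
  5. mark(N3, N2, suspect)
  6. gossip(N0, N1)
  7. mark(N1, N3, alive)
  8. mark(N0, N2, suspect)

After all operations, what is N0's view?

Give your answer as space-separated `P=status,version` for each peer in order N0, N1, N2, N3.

Op 1: N3 marks N1=dead -> (dead,v1)
Op 2: N2 marks N3=dead -> (dead,v1)
Op 3: N0 marks N2=suspect -> (suspect,v1)
Op 4: N3 marks N2=dead -> (dead,v1)
Op 5: N3 marks N2=suspect -> (suspect,v2)
Op 6: gossip N0<->N1 -> N0.N0=(alive,v0) N0.N1=(alive,v0) N0.N2=(suspect,v1) N0.N3=(alive,v0) | N1.N0=(alive,v0) N1.N1=(alive,v0) N1.N2=(suspect,v1) N1.N3=(alive,v0)
Op 7: N1 marks N3=alive -> (alive,v1)
Op 8: N0 marks N2=suspect -> (suspect,v2)

Answer: N0=alive,0 N1=alive,0 N2=suspect,2 N3=alive,0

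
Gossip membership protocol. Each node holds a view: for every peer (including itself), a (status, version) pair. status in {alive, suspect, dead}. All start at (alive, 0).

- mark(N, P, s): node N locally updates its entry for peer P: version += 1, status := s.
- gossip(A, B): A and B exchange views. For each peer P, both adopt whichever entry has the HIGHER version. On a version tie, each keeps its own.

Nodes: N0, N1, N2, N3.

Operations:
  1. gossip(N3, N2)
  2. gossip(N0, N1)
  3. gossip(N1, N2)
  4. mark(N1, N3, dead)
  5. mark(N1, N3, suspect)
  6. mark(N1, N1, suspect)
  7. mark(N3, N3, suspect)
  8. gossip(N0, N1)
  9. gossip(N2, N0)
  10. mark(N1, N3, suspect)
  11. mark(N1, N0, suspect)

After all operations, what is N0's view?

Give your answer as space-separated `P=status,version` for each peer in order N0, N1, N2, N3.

Answer: N0=alive,0 N1=suspect,1 N2=alive,0 N3=suspect,2

Derivation:
Op 1: gossip N3<->N2 -> N3.N0=(alive,v0) N3.N1=(alive,v0) N3.N2=(alive,v0) N3.N3=(alive,v0) | N2.N0=(alive,v0) N2.N1=(alive,v0) N2.N2=(alive,v0) N2.N3=(alive,v0)
Op 2: gossip N0<->N1 -> N0.N0=(alive,v0) N0.N1=(alive,v0) N0.N2=(alive,v0) N0.N3=(alive,v0) | N1.N0=(alive,v0) N1.N1=(alive,v0) N1.N2=(alive,v0) N1.N3=(alive,v0)
Op 3: gossip N1<->N2 -> N1.N0=(alive,v0) N1.N1=(alive,v0) N1.N2=(alive,v0) N1.N3=(alive,v0) | N2.N0=(alive,v0) N2.N1=(alive,v0) N2.N2=(alive,v0) N2.N3=(alive,v0)
Op 4: N1 marks N3=dead -> (dead,v1)
Op 5: N1 marks N3=suspect -> (suspect,v2)
Op 6: N1 marks N1=suspect -> (suspect,v1)
Op 7: N3 marks N3=suspect -> (suspect,v1)
Op 8: gossip N0<->N1 -> N0.N0=(alive,v0) N0.N1=(suspect,v1) N0.N2=(alive,v0) N0.N3=(suspect,v2) | N1.N0=(alive,v0) N1.N1=(suspect,v1) N1.N2=(alive,v0) N1.N3=(suspect,v2)
Op 9: gossip N2<->N0 -> N2.N0=(alive,v0) N2.N1=(suspect,v1) N2.N2=(alive,v0) N2.N3=(suspect,v2) | N0.N0=(alive,v0) N0.N1=(suspect,v1) N0.N2=(alive,v0) N0.N3=(suspect,v2)
Op 10: N1 marks N3=suspect -> (suspect,v3)
Op 11: N1 marks N0=suspect -> (suspect,v1)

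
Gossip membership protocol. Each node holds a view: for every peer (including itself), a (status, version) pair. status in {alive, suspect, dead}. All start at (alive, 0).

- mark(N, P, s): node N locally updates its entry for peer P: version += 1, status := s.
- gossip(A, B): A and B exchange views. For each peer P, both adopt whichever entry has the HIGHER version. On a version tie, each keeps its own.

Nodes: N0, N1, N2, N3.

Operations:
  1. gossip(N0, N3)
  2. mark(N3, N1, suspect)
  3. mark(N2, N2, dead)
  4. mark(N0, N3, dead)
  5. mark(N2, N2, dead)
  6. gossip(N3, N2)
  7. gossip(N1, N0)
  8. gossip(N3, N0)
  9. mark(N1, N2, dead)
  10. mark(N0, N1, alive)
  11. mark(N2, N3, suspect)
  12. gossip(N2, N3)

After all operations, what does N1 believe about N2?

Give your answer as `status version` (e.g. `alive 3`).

Op 1: gossip N0<->N3 -> N0.N0=(alive,v0) N0.N1=(alive,v0) N0.N2=(alive,v0) N0.N3=(alive,v0) | N3.N0=(alive,v0) N3.N1=(alive,v0) N3.N2=(alive,v0) N3.N3=(alive,v0)
Op 2: N3 marks N1=suspect -> (suspect,v1)
Op 3: N2 marks N2=dead -> (dead,v1)
Op 4: N0 marks N3=dead -> (dead,v1)
Op 5: N2 marks N2=dead -> (dead,v2)
Op 6: gossip N3<->N2 -> N3.N0=(alive,v0) N3.N1=(suspect,v1) N3.N2=(dead,v2) N3.N3=(alive,v0) | N2.N0=(alive,v0) N2.N1=(suspect,v1) N2.N2=(dead,v2) N2.N3=(alive,v0)
Op 7: gossip N1<->N0 -> N1.N0=(alive,v0) N1.N1=(alive,v0) N1.N2=(alive,v0) N1.N3=(dead,v1) | N0.N0=(alive,v0) N0.N1=(alive,v0) N0.N2=(alive,v0) N0.N3=(dead,v1)
Op 8: gossip N3<->N0 -> N3.N0=(alive,v0) N3.N1=(suspect,v1) N3.N2=(dead,v2) N3.N3=(dead,v1) | N0.N0=(alive,v0) N0.N1=(suspect,v1) N0.N2=(dead,v2) N0.N3=(dead,v1)
Op 9: N1 marks N2=dead -> (dead,v1)
Op 10: N0 marks N1=alive -> (alive,v2)
Op 11: N2 marks N3=suspect -> (suspect,v1)
Op 12: gossip N2<->N3 -> N2.N0=(alive,v0) N2.N1=(suspect,v1) N2.N2=(dead,v2) N2.N3=(suspect,v1) | N3.N0=(alive,v0) N3.N1=(suspect,v1) N3.N2=(dead,v2) N3.N3=(dead,v1)

Answer: dead 1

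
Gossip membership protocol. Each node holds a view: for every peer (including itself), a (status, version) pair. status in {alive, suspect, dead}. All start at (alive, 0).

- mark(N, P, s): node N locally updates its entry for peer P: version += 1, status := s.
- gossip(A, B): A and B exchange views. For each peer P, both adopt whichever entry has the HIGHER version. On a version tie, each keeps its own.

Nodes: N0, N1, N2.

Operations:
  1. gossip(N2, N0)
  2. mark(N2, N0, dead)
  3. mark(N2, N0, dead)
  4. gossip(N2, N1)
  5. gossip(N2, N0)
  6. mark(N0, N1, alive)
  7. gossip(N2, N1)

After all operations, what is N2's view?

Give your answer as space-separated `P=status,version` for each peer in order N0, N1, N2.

Op 1: gossip N2<->N0 -> N2.N0=(alive,v0) N2.N1=(alive,v0) N2.N2=(alive,v0) | N0.N0=(alive,v0) N0.N1=(alive,v0) N0.N2=(alive,v0)
Op 2: N2 marks N0=dead -> (dead,v1)
Op 3: N2 marks N0=dead -> (dead,v2)
Op 4: gossip N2<->N1 -> N2.N0=(dead,v2) N2.N1=(alive,v0) N2.N2=(alive,v0) | N1.N0=(dead,v2) N1.N1=(alive,v0) N1.N2=(alive,v0)
Op 5: gossip N2<->N0 -> N2.N0=(dead,v2) N2.N1=(alive,v0) N2.N2=(alive,v0) | N0.N0=(dead,v2) N0.N1=(alive,v0) N0.N2=(alive,v0)
Op 6: N0 marks N1=alive -> (alive,v1)
Op 7: gossip N2<->N1 -> N2.N0=(dead,v2) N2.N1=(alive,v0) N2.N2=(alive,v0) | N1.N0=(dead,v2) N1.N1=(alive,v0) N1.N2=(alive,v0)

Answer: N0=dead,2 N1=alive,0 N2=alive,0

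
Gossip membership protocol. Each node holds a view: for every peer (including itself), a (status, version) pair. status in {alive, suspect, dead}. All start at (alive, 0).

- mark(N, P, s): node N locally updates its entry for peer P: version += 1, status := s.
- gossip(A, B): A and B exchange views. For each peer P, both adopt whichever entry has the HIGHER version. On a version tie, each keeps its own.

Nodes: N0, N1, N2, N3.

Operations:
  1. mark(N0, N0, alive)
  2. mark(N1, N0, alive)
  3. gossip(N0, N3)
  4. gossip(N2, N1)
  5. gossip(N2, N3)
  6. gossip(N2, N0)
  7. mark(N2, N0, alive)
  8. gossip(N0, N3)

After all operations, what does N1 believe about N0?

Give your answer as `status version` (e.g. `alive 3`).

Op 1: N0 marks N0=alive -> (alive,v1)
Op 2: N1 marks N0=alive -> (alive,v1)
Op 3: gossip N0<->N3 -> N0.N0=(alive,v1) N0.N1=(alive,v0) N0.N2=(alive,v0) N0.N3=(alive,v0) | N3.N0=(alive,v1) N3.N1=(alive,v0) N3.N2=(alive,v0) N3.N3=(alive,v0)
Op 4: gossip N2<->N1 -> N2.N0=(alive,v1) N2.N1=(alive,v0) N2.N2=(alive,v0) N2.N3=(alive,v0) | N1.N0=(alive,v1) N1.N1=(alive,v0) N1.N2=(alive,v0) N1.N3=(alive,v0)
Op 5: gossip N2<->N3 -> N2.N0=(alive,v1) N2.N1=(alive,v0) N2.N2=(alive,v0) N2.N3=(alive,v0) | N3.N0=(alive,v1) N3.N1=(alive,v0) N3.N2=(alive,v0) N3.N3=(alive,v0)
Op 6: gossip N2<->N0 -> N2.N0=(alive,v1) N2.N1=(alive,v0) N2.N2=(alive,v0) N2.N3=(alive,v0) | N0.N0=(alive,v1) N0.N1=(alive,v0) N0.N2=(alive,v0) N0.N3=(alive,v0)
Op 7: N2 marks N0=alive -> (alive,v2)
Op 8: gossip N0<->N3 -> N0.N0=(alive,v1) N0.N1=(alive,v0) N0.N2=(alive,v0) N0.N3=(alive,v0) | N3.N0=(alive,v1) N3.N1=(alive,v0) N3.N2=(alive,v0) N3.N3=(alive,v0)

Answer: alive 1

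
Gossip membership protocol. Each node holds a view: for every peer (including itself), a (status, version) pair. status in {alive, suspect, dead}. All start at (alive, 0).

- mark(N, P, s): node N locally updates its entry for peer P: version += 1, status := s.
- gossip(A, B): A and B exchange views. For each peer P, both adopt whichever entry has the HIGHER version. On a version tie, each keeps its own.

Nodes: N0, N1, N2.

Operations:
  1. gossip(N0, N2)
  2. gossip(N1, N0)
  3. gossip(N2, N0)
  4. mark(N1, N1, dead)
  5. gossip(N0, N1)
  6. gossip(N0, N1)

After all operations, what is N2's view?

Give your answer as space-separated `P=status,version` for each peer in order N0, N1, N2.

Op 1: gossip N0<->N2 -> N0.N0=(alive,v0) N0.N1=(alive,v0) N0.N2=(alive,v0) | N2.N0=(alive,v0) N2.N1=(alive,v0) N2.N2=(alive,v0)
Op 2: gossip N1<->N0 -> N1.N0=(alive,v0) N1.N1=(alive,v0) N1.N2=(alive,v0) | N0.N0=(alive,v0) N0.N1=(alive,v0) N0.N2=(alive,v0)
Op 3: gossip N2<->N0 -> N2.N0=(alive,v0) N2.N1=(alive,v0) N2.N2=(alive,v0) | N0.N0=(alive,v0) N0.N1=(alive,v0) N0.N2=(alive,v0)
Op 4: N1 marks N1=dead -> (dead,v1)
Op 5: gossip N0<->N1 -> N0.N0=(alive,v0) N0.N1=(dead,v1) N0.N2=(alive,v0) | N1.N0=(alive,v0) N1.N1=(dead,v1) N1.N2=(alive,v0)
Op 6: gossip N0<->N1 -> N0.N0=(alive,v0) N0.N1=(dead,v1) N0.N2=(alive,v0) | N1.N0=(alive,v0) N1.N1=(dead,v1) N1.N2=(alive,v0)

Answer: N0=alive,0 N1=alive,0 N2=alive,0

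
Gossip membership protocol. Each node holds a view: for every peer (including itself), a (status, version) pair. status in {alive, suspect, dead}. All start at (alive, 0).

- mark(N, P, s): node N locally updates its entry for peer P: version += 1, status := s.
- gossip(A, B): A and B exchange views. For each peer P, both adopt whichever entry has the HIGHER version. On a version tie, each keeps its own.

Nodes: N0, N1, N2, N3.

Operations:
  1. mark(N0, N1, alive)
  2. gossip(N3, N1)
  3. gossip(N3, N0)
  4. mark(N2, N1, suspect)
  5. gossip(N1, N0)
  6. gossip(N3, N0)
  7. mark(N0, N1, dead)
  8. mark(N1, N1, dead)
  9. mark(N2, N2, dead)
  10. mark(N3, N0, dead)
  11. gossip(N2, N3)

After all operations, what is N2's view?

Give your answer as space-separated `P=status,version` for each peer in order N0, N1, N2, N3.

Answer: N0=dead,1 N1=suspect,1 N2=dead,1 N3=alive,0

Derivation:
Op 1: N0 marks N1=alive -> (alive,v1)
Op 2: gossip N3<->N1 -> N3.N0=(alive,v0) N3.N1=(alive,v0) N3.N2=(alive,v0) N3.N3=(alive,v0) | N1.N0=(alive,v0) N1.N1=(alive,v0) N1.N2=(alive,v0) N1.N3=(alive,v0)
Op 3: gossip N3<->N0 -> N3.N0=(alive,v0) N3.N1=(alive,v1) N3.N2=(alive,v0) N3.N3=(alive,v0) | N0.N0=(alive,v0) N0.N1=(alive,v1) N0.N2=(alive,v0) N0.N3=(alive,v0)
Op 4: N2 marks N1=suspect -> (suspect,v1)
Op 5: gossip N1<->N0 -> N1.N0=(alive,v0) N1.N1=(alive,v1) N1.N2=(alive,v0) N1.N3=(alive,v0) | N0.N0=(alive,v0) N0.N1=(alive,v1) N0.N2=(alive,v0) N0.N3=(alive,v0)
Op 6: gossip N3<->N0 -> N3.N0=(alive,v0) N3.N1=(alive,v1) N3.N2=(alive,v0) N3.N3=(alive,v0) | N0.N0=(alive,v0) N0.N1=(alive,v1) N0.N2=(alive,v0) N0.N3=(alive,v0)
Op 7: N0 marks N1=dead -> (dead,v2)
Op 8: N1 marks N1=dead -> (dead,v2)
Op 9: N2 marks N2=dead -> (dead,v1)
Op 10: N3 marks N0=dead -> (dead,v1)
Op 11: gossip N2<->N3 -> N2.N0=(dead,v1) N2.N1=(suspect,v1) N2.N2=(dead,v1) N2.N3=(alive,v0) | N3.N0=(dead,v1) N3.N1=(alive,v1) N3.N2=(dead,v1) N3.N3=(alive,v0)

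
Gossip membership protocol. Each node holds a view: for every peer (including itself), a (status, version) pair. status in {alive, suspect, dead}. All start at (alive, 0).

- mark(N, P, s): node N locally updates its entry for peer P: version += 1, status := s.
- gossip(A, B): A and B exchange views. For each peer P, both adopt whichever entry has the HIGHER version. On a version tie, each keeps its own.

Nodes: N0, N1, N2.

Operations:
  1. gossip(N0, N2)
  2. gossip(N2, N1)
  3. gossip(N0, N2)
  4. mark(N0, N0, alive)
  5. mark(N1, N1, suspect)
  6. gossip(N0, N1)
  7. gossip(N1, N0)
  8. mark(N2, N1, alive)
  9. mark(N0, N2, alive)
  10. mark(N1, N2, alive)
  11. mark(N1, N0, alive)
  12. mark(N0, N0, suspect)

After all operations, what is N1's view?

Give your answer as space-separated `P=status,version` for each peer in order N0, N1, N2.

Op 1: gossip N0<->N2 -> N0.N0=(alive,v0) N0.N1=(alive,v0) N0.N2=(alive,v0) | N2.N0=(alive,v0) N2.N1=(alive,v0) N2.N2=(alive,v0)
Op 2: gossip N2<->N1 -> N2.N0=(alive,v0) N2.N1=(alive,v0) N2.N2=(alive,v0) | N1.N0=(alive,v0) N1.N1=(alive,v0) N1.N2=(alive,v0)
Op 3: gossip N0<->N2 -> N0.N0=(alive,v0) N0.N1=(alive,v0) N0.N2=(alive,v0) | N2.N0=(alive,v0) N2.N1=(alive,v0) N2.N2=(alive,v0)
Op 4: N0 marks N0=alive -> (alive,v1)
Op 5: N1 marks N1=suspect -> (suspect,v1)
Op 6: gossip N0<->N1 -> N0.N0=(alive,v1) N0.N1=(suspect,v1) N0.N2=(alive,v0) | N1.N0=(alive,v1) N1.N1=(suspect,v1) N1.N2=(alive,v0)
Op 7: gossip N1<->N0 -> N1.N0=(alive,v1) N1.N1=(suspect,v1) N1.N2=(alive,v0) | N0.N0=(alive,v1) N0.N1=(suspect,v1) N0.N2=(alive,v0)
Op 8: N2 marks N1=alive -> (alive,v1)
Op 9: N0 marks N2=alive -> (alive,v1)
Op 10: N1 marks N2=alive -> (alive,v1)
Op 11: N1 marks N0=alive -> (alive,v2)
Op 12: N0 marks N0=suspect -> (suspect,v2)

Answer: N0=alive,2 N1=suspect,1 N2=alive,1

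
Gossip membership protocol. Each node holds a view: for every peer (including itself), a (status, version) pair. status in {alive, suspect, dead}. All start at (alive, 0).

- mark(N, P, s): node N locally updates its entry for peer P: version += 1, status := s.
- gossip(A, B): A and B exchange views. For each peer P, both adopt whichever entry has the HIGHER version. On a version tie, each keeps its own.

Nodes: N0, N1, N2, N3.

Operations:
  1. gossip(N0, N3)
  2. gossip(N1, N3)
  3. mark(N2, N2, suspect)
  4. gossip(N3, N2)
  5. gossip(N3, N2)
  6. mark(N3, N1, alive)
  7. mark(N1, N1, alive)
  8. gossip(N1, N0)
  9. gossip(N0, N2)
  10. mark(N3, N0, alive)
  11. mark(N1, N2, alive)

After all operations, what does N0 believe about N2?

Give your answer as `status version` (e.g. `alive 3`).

Op 1: gossip N0<->N3 -> N0.N0=(alive,v0) N0.N1=(alive,v0) N0.N2=(alive,v0) N0.N3=(alive,v0) | N3.N0=(alive,v0) N3.N1=(alive,v0) N3.N2=(alive,v0) N3.N3=(alive,v0)
Op 2: gossip N1<->N3 -> N1.N0=(alive,v0) N1.N1=(alive,v0) N1.N2=(alive,v0) N1.N3=(alive,v0) | N3.N0=(alive,v0) N3.N1=(alive,v0) N3.N2=(alive,v0) N3.N3=(alive,v0)
Op 3: N2 marks N2=suspect -> (suspect,v1)
Op 4: gossip N3<->N2 -> N3.N0=(alive,v0) N3.N1=(alive,v0) N3.N2=(suspect,v1) N3.N3=(alive,v0) | N2.N0=(alive,v0) N2.N1=(alive,v0) N2.N2=(suspect,v1) N2.N3=(alive,v0)
Op 5: gossip N3<->N2 -> N3.N0=(alive,v0) N3.N1=(alive,v0) N3.N2=(suspect,v1) N3.N3=(alive,v0) | N2.N0=(alive,v0) N2.N1=(alive,v0) N2.N2=(suspect,v1) N2.N3=(alive,v0)
Op 6: N3 marks N1=alive -> (alive,v1)
Op 7: N1 marks N1=alive -> (alive,v1)
Op 8: gossip N1<->N0 -> N1.N0=(alive,v0) N1.N1=(alive,v1) N1.N2=(alive,v0) N1.N3=(alive,v0) | N0.N0=(alive,v0) N0.N1=(alive,v1) N0.N2=(alive,v0) N0.N3=(alive,v0)
Op 9: gossip N0<->N2 -> N0.N0=(alive,v0) N0.N1=(alive,v1) N0.N2=(suspect,v1) N0.N3=(alive,v0) | N2.N0=(alive,v0) N2.N1=(alive,v1) N2.N2=(suspect,v1) N2.N3=(alive,v0)
Op 10: N3 marks N0=alive -> (alive,v1)
Op 11: N1 marks N2=alive -> (alive,v1)

Answer: suspect 1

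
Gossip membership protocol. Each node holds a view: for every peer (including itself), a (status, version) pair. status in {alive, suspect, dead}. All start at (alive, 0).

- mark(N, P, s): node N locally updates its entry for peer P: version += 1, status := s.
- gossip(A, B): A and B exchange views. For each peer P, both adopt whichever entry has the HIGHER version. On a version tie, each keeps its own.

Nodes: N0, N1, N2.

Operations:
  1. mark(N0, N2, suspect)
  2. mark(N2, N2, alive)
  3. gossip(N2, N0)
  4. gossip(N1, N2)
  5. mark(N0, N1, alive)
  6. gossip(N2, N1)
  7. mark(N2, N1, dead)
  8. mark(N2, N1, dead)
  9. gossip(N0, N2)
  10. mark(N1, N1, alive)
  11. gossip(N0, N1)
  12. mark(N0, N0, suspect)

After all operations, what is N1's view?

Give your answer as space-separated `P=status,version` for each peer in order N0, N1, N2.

Op 1: N0 marks N2=suspect -> (suspect,v1)
Op 2: N2 marks N2=alive -> (alive,v1)
Op 3: gossip N2<->N0 -> N2.N0=(alive,v0) N2.N1=(alive,v0) N2.N2=(alive,v1) | N0.N0=(alive,v0) N0.N1=(alive,v0) N0.N2=(suspect,v1)
Op 4: gossip N1<->N2 -> N1.N0=(alive,v0) N1.N1=(alive,v0) N1.N2=(alive,v1) | N2.N0=(alive,v0) N2.N1=(alive,v0) N2.N2=(alive,v1)
Op 5: N0 marks N1=alive -> (alive,v1)
Op 6: gossip N2<->N1 -> N2.N0=(alive,v0) N2.N1=(alive,v0) N2.N2=(alive,v1) | N1.N0=(alive,v0) N1.N1=(alive,v0) N1.N2=(alive,v1)
Op 7: N2 marks N1=dead -> (dead,v1)
Op 8: N2 marks N1=dead -> (dead,v2)
Op 9: gossip N0<->N2 -> N0.N0=(alive,v0) N0.N1=(dead,v2) N0.N2=(suspect,v1) | N2.N0=(alive,v0) N2.N1=(dead,v2) N2.N2=(alive,v1)
Op 10: N1 marks N1=alive -> (alive,v1)
Op 11: gossip N0<->N1 -> N0.N0=(alive,v0) N0.N1=(dead,v2) N0.N2=(suspect,v1) | N1.N0=(alive,v0) N1.N1=(dead,v2) N1.N2=(alive,v1)
Op 12: N0 marks N0=suspect -> (suspect,v1)

Answer: N0=alive,0 N1=dead,2 N2=alive,1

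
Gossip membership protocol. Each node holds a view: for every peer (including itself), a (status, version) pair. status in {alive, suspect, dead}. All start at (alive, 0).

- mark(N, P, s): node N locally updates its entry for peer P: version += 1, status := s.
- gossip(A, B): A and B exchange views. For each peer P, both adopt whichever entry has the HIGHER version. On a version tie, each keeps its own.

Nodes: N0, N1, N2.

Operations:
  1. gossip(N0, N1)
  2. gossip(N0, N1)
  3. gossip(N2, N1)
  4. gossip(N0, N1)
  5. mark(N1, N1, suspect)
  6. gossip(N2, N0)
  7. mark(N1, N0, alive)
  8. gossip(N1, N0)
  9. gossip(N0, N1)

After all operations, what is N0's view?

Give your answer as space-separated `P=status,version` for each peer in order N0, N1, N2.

Answer: N0=alive,1 N1=suspect,1 N2=alive,0

Derivation:
Op 1: gossip N0<->N1 -> N0.N0=(alive,v0) N0.N1=(alive,v0) N0.N2=(alive,v0) | N1.N0=(alive,v0) N1.N1=(alive,v0) N1.N2=(alive,v0)
Op 2: gossip N0<->N1 -> N0.N0=(alive,v0) N0.N1=(alive,v0) N0.N2=(alive,v0) | N1.N0=(alive,v0) N1.N1=(alive,v0) N1.N2=(alive,v0)
Op 3: gossip N2<->N1 -> N2.N0=(alive,v0) N2.N1=(alive,v0) N2.N2=(alive,v0) | N1.N0=(alive,v0) N1.N1=(alive,v0) N1.N2=(alive,v0)
Op 4: gossip N0<->N1 -> N0.N0=(alive,v0) N0.N1=(alive,v0) N0.N2=(alive,v0) | N1.N0=(alive,v0) N1.N1=(alive,v0) N1.N2=(alive,v0)
Op 5: N1 marks N1=suspect -> (suspect,v1)
Op 6: gossip N2<->N0 -> N2.N0=(alive,v0) N2.N1=(alive,v0) N2.N2=(alive,v0) | N0.N0=(alive,v0) N0.N1=(alive,v0) N0.N2=(alive,v0)
Op 7: N1 marks N0=alive -> (alive,v1)
Op 8: gossip N1<->N0 -> N1.N0=(alive,v1) N1.N1=(suspect,v1) N1.N2=(alive,v0) | N0.N0=(alive,v1) N0.N1=(suspect,v1) N0.N2=(alive,v0)
Op 9: gossip N0<->N1 -> N0.N0=(alive,v1) N0.N1=(suspect,v1) N0.N2=(alive,v0) | N1.N0=(alive,v1) N1.N1=(suspect,v1) N1.N2=(alive,v0)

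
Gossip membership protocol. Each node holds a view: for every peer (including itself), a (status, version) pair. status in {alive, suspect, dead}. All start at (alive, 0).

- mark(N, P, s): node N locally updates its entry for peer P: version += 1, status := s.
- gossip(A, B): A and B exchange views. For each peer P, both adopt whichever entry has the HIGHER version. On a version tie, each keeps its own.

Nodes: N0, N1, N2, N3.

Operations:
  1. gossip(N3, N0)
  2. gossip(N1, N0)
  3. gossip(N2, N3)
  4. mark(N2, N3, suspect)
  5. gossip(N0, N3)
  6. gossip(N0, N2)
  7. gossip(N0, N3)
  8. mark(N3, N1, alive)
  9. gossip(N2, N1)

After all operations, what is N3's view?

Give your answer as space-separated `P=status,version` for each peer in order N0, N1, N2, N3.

Op 1: gossip N3<->N0 -> N3.N0=(alive,v0) N3.N1=(alive,v0) N3.N2=(alive,v0) N3.N3=(alive,v0) | N0.N0=(alive,v0) N0.N1=(alive,v0) N0.N2=(alive,v0) N0.N3=(alive,v0)
Op 2: gossip N1<->N0 -> N1.N0=(alive,v0) N1.N1=(alive,v0) N1.N2=(alive,v0) N1.N3=(alive,v0) | N0.N0=(alive,v0) N0.N1=(alive,v0) N0.N2=(alive,v0) N0.N3=(alive,v0)
Op 3: gossip N2<->N3 -> N2.N0=(alive,v0) N2.N1=(alive,v0) N2.N2=(alive,v0) N2.N3=(alive,v0) | N3.N0=(alive,v0) N3.N1=(alive,v0) N3.N2=(alive,v0) N3.N3=(alive,v0)
Op 4: N2 marks N3=suspect -> (suspect,v1)
Op 5: gossip N0<->N3 -> N0.N0=(alive,v0) N0.N1=(alive,v0) N0.N2=(alive,v0) N0.N3=(alive,v0) | N3.N0=(alive,v0) N3.N1=(alive,v0) N3.N2=(alive,v0) N3.N3=(alive,v0)
Op 6: gossip N0<->N2 -> N0.N0=(alive,v0) N0.N1=(alive,v0) N0.N2=(alive,v0) N0.N3=(suspect,v1) | N2.N0=(alive,v0) N2.N1=(alive,v0) N2.N2=(alive,v0) N2.N3=(suspect,v1)
Op 7: gossip N0<->N3 -> N0.N0=(alive,v0) N0.N1=(alive,v0) N0.N2=(alive,v0) N0.N3=(suspect,v1) | N3.N0=(alive,v0) N3.N1=(alive,v0) N3.N2=(alive,v0) N3.N3=(suspect,v1)
Op 8: N3 marks N1=alive -> (alive,v1)
Op 9: gossip N2<->N1 -> N2.N0=(alive,v0) N2.N1=(alive,v0) N2.N2=(alive,v0) N2.N3=(suspect,v1) | N1.N0=(alive,v0) N1.N1=(alive,v0) N1.N2=(alive,v0) N1.N3=(suspect,v1)

Answer: N0=alive,0 N1=alive,1 N2=alive,0 N3=suspect,1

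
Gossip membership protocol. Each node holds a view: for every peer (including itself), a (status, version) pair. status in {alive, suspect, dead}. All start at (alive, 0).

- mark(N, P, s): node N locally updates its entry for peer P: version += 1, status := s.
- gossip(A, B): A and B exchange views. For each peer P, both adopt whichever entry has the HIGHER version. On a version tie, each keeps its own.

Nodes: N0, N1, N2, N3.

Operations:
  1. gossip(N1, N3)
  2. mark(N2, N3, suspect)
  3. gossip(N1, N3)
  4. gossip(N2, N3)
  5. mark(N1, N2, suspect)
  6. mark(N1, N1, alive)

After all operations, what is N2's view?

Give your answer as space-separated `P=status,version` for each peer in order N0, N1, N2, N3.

Op 1: gossip N1<->N3 -> N1.N0=(alive,v0) N1.N1=(alive,v0) N1.N2=(alive,v0) N1.N3=(alive,v0) | N3.N0=(alive,v0) N3.N1=(alive,v0) N3.N2=(alive,v0) N3.N3=(alive,v0)
Op 2: N2 marks N3=suspect -> (suspect,v1)
Op 3: gossip N1<->N3 -> N1.N0=(alive,v0) N1.N1=(alive,v0) N1.N2=(alive,v0) N1.N3=(alive,v0) | N3.N0=(alive,v0) N3.N1=(alive,v0) N3.N2=(alive,v0) N3.N3=(alive,v0)
Op 4: gossip N2<->N3 -> N2.N0=(alive,v0) N2.N1=(alive,v0) N2.N2=(alive,v0) N2.N3=(suspect,v1) | N3.N0=(alive,v0) N3.N1=(alive,v0) N3.N2=(alive,v0) N3.N3=(suspect,v1)
Op 5: N1 marks N2=suspect -> (suspect,v1)
Op 6: N1 marks N1=alive -> (alive,v1)

Answer: N0=alive,0 N1=alive,0 N2=alive,0 N3=suspect,1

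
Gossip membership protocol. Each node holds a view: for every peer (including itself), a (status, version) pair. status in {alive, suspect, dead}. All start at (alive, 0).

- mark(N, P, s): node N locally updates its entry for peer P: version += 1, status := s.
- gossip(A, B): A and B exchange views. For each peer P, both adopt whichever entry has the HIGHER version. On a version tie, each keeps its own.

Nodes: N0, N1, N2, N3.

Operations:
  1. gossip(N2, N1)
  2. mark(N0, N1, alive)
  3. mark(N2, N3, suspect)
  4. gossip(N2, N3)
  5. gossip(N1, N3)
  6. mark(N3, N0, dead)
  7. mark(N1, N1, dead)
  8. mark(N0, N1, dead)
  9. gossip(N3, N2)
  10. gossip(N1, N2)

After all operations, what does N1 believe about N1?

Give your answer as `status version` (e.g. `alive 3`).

Op 1: gossip N2<->N1 -> N2.N0=(alive,v0) N2.N1=(alive,v0) N2.N2=(alive,v0) N2.N3=(alive,v0) | N1.N0=(alive,v0) N1.N1=(alive,v0) N1.N2=(alive,v0) N1.N3=(alive,v0)
Op 2: N0 marks N1=alive -> (alive,v1)
Op 3: N2 marks N3=suspect -> (suspect,v1)
Op 4: gossip N2<->N3 -> N2.N0=(alive,v0) N2.N1=(alive,v0) N2.N2=(alive,v0) N2.N3=(suspect,v1) | N3.N0=(alive,v0) N3.N1=(alive,v0) N3.N2=(alive,v0) N3.N3=(suspect,v1)
Op 5: gossip N1<->N3 -> N1.N0=(alive,v0) N1.N1=(alive,v0) N1.N2=(alive,v0) N1.N3=(suspect,v1) | N3.N0=(alive,v0) N3.N1=(alive,v0) N3.N2=(alive,v0) N3.N3=(suspect,v1)
Op 6: N3 marks N0=dead -> (dead,v1)
Op 7: N1 marks N1=dead -> (dead,v1)
Op 8: N0 marks N1=dead -> (dead,v2)
Op 9: gossip N3<->N2 -> N3.N0=(dead,v1) N3.N1=(alive,v0) N3.N2=(alive,v0) N3.N3=(suspect,v1) | N2.N0=(dead,v1) N2.N1=(alive,v0) N2.N2=(alive,v0) N2.N3=(suspect,v1)
Op 10: gossip N1<->N2 -> N1.N0=(dead,v1) N1.N1=(dead,v1) N1.N2=(alive,v0) N1.N3=(suspect,v1) | N2.N0=(dead,v1) N2.N1=(dead,v1) N2.N2=(alive,v0) N2.N3=(suspect,v1)

Answer: dead 1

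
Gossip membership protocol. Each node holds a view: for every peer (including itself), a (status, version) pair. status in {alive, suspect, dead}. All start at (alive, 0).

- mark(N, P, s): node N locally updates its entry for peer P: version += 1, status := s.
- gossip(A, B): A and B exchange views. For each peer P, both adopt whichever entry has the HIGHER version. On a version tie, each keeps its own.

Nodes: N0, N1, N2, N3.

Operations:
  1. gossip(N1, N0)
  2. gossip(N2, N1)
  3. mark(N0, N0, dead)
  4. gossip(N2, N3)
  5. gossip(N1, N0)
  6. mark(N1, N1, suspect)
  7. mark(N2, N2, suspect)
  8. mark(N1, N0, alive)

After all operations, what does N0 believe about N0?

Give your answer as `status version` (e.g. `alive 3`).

Op 1: gossip N1<->N0 -> N1.N0=(alive,v0) N1.N1=(alive,v0) N1.N2=(alive,v0) N1.N3=(alive,v0) | N0.N0=(alive,v0) N0.N1=(alive,v0) N0.N2=(alive,v0) N0.N3=(alive,v0)
Op 2: gossip N2<->N1 -> N2.N0=(alive,v0) N2.N1=(alive,v0) N2.N2=(alive,v0) N2.N3=(alive,v0) | N1.N0=(alive,v0) N1.N1=(alive,v0) N1.N2=(alive,v0) N1.N3=(alive,v0)
Op 3: N0 marks N0=dead -> (dead,v1)
Op 4: gossip N2<->N3 -> N2.N0=(alive,v0) N2.N1=(alive,v0) N2.N2=(alive,v0) N2.N3=(alive,v0) | N3.N0=(alive,v0) N3.N1=(alive,v0) N3.N2=(alive,v0) N3.N3=(alive,v0)
Op 5: gossip N1<->N0 -> N1.N0=(dead,v1) N1.N1=(alive,v0) N1.N2=(alive,v0) N1.N3=(alive,v0) | N0.N0=(dead,v1) N0.N1=(alive,v0) N0.N2=(alive,v0) N0.N3=(alive,v0)
Op 6: N1 marks N1=suspect -> (suspect,v1)
Op 7: N2 marks N2=suspect -> (suspect,v1)
Op 8: N1 marks N0=alive -> (alive,v2)

Answer: dead 1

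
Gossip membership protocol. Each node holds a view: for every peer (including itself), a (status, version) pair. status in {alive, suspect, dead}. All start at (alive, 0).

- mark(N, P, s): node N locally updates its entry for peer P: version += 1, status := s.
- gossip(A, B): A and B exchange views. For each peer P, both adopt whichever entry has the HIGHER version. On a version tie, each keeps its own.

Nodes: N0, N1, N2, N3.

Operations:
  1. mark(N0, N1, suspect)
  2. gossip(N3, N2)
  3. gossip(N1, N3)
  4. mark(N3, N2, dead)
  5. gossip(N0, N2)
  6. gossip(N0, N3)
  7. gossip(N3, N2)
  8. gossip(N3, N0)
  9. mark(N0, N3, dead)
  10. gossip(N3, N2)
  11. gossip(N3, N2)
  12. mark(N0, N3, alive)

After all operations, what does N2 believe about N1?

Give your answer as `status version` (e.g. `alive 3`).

Answer: suspect 1

Derivation:
Op 1: N0 marks N1=suspect -> (suspect,v1)
Op 2: gossip N3<->N2 -> N3.N0=(alive,v0) N3.N1=(alive,v0) N3.N2=(alive,v0) N3.N3=(alive,v0) | N2.N0=(alive,v0) N2.N1=(alive,v0) N2.N2=(alive,v0) N2.N3=(alive,v0)
Op 3: gossip N1<->N3 -> N1.N0=(alive,v0) N1.N1=(alive,v0) N1.N2=(alive,v0) N1.N3=(alive,v0) | N3.N0=(alive,v0) N3.N1=(alive,v0) N3.N2=(alive,v0) N3.N3=(alive,v0)
Op 4: N3 marks N2=dead -> (dead,v1)
Op 5: gossip N0<->N2 -> N0.N0=(alive,v0) N0.N1=(suspect,v1) N0.N2=(alive,v0) N0.N3=(alive,v0) | N2.N0=(alive,v0) N2.N1=(suspect,v1) N2.N2=(alive,v0) N2.N3=(alive,v0)
Op 6: gossip N0<->N3 -> N0.N0=(alive,v0) N0.N1=(suspect,v1) N0.N2=(dead,v1) N0.N3=(alive,v0) | N3.N0=(alive,v0) N3.N1=(suspect,v1) N3.N2=(dead,v1) N3.N3=(alive,v0)
Op 7: gossip N3<->N2 -> N3.N0=(alive,v0) N3.N1=(suspect,v1) N3.N2=(dead,v1) N3.N3=(alive,v0) | N2.N0=(alive,v0) N2.N1=(suspect,v1) N2.N2=(dead,v1) N2.N3=(alive,v0)
Op 8: gossip N3<->N0 -> N3.N0=(alive,v0) N3.N1=(suspect,v1) N3.N2=(dead,v1) N3.N3=(alive,v0) | N0.N0=(alive,v0) N0.N1=(suspect,v1) N0.N2=(dead,v1) N0.N3=(alive,v0)
Op 9: N0 marks N3=dead -> (dead,v1)
Op 10: gossip N3<->N2 -> N3.N0=(alive,v0) N3.N1=(suspect,v1) N3.N2=(dead,v1) N3.N3=(alive,v0) | N2.N0=(alive,v0) N2.N1=(suspect,v1) N2.N2=(dead,v1) N2.N3=(alive,v0)
Op 11: gossip N3<->N2 -> N3.N0=(alive,v0) N3.N1=(suspect,v1) N3.N2=(dead,v1) N3.N3=(alive,v0) | N2.N0=(alive,v0) N2.N1=(suspect,v1) N2.N2=(dead,v1) N2.N3=(alive,v0)
Op 12: N0 marks N3=alive -> (alive,v2)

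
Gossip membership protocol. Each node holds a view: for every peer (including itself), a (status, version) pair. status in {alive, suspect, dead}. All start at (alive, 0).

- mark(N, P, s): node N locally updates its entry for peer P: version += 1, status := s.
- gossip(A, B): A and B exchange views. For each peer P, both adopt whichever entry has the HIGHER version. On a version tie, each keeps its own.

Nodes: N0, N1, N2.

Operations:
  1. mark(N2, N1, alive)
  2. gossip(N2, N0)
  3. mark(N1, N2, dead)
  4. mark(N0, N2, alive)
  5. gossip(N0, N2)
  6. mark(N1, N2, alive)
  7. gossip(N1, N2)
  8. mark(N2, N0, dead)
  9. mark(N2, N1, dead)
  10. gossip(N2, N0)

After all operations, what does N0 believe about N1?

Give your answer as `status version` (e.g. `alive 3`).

Answer: dead 2

Derivation:
Op 1: N2 marks N1=alive -> (alive,v1)
Op 2: gossip N2<->N0 -> N2.N0=(alive,v0) N2.N1=(alive,v1) N2.N2=(alive,v0) | N0.N0=(alive,v0) N0.N1=(alive,v1) N0.N2=(alive,v0)
Op 3: N1 marks N2=dead -> (dead,v1)
Op 4: N0 marks N2=alive -> (alive,v1)
Op 5: gossip N0<->N2 -> N0.N0=(alive,v0) N0.N1=(alive,v1) N0.N2=(alive,v1) | N2.N0=(alive,v0) N2.N1=(alive,v1) N2.N2=(alive,v1)
Op 6: N1 marks N2=alive -> (alive,v2)
Op 7: gossip N1<->N2 -> N1.N0=(alive,v0) N1.N1=(alive,v1) N1.N2=(alive,v2) | N2.N0=(alive,v0) N2.N1=(alive,v1) N2.N2=(alive,v2)
Op 8: N2 marks N0=dead -> (dead,v1)
Op 9: N2 marks N1=dead -> (dead,v2)
Op 10: gossip N2<->N0 -> N2.N0=(dead,v1) N2.N1=(dead,v2) N2.N2=(alive,v2) | N0.N0=(dead,v1) N0.N1=(dead,v2) N0.N2=(alive,v2)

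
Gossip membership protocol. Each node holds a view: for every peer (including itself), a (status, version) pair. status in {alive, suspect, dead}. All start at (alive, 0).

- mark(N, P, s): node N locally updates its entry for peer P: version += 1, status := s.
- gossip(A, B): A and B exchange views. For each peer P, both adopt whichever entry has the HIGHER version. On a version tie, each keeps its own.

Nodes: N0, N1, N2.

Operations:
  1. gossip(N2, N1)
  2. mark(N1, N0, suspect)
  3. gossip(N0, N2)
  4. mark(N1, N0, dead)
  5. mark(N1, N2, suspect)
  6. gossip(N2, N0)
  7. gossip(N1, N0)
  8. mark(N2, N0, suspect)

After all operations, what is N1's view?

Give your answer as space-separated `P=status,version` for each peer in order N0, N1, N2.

Op 1: gossip N2<->N1 -> N2.N0=(alive,v0) N2.N1=(alive,v0) N2.N2=(alive,v0) | N1.N0=(alive,v0) N1.N1=(alive,v0) N1.N2=(alive,v0)
Op 2: N1 marks N0=suspect -> (suspect,v1)
Op 3: gossip N0<->N2 -> N0.N0=(alive,v0) N0.N1=(alive,v0) N0.N2=(alive,v0) | N2.N0=(alive,v0) N2.N1=(alive,v0) N2.N2=(alive,v0)
Op 4: N1 marks N0=dead -> (dead,v2)
Op 5: N1 marks N2=suspect -> (suspect,v1)
Op 6: gossip N2<->N0 -> N2.N0=(alive,v0) N2.N1=(alive,v0) N2.N2=(alive,v0) | N0.N0=(alive,v0) N0.N1=(alive,v0) N0.N2=(alive,v0)
Op 7: gossip N1<->N0 -> N1.N0=(dead,v2) N1.N1=(alive,v0) N1.N2=(suspect,v1) | N0.N0=(dead,v2) N0.N1=(alive,v0) N0.N2=(suspect,v1)
Op 8: N2 marks N0=suspect -> (suspect,v1)

Answer: N0=dead,2 N1=alive,0 N2=suspect,1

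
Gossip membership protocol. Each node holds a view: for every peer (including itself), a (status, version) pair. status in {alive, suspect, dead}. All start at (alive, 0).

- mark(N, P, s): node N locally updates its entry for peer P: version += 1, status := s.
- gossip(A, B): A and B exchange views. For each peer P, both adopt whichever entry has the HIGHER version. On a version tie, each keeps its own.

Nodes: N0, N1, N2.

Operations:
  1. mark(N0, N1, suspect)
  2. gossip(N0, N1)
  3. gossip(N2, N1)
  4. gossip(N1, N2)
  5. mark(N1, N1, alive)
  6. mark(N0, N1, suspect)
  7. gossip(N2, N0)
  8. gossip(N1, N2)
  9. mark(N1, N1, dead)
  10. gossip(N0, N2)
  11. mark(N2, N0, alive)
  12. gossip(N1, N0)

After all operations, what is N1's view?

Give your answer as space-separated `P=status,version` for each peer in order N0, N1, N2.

Answer: N0=alive,0 N1=dead,3 N2=alive,0

Derivation:
Op 1: N0 marks N1=suspect -> (suspect,v1)
Op 2: gossip N0<->N1 -> N0.N0=(alive,v0) N0.N1=(suspect,v1) N0.N2=(alive,v0) | N1.N0=(alive,v0) N1.N1=(suspect,v1) N1.N2=(alive,v0)
Op 3: gossip N2<->N1 -> N2.N0=(alive,v0) N2.N1=(suspect,v1) N2.N2=(alive,v0) | N1.N0=(alive,v0) N1.N1=(suspect,v1) N1.N2=(alive,v0)
Op 4: gossip N1<->N2 -> N1.N0=(alive,v0) N1.N1=(suspect,v1) N1.N2=(alive,v0) | N2.N0=(alive,v0) N2.N1=(suspect,v1) N2.N2=(alive,v0)
Op 5: N1 marks N1=alive -> (alive,v2)
Op 6: N0 marks N1=suspect -> (suspect,v2)
Op 7: gossip N2<->N0 -> N2.N0=(alive,v0) N2.N1=(suspect,v2) N2.N2=(alive,v0) | N0.N0=(alive,v0) N0.N1=(suspect,v2) N0.N2=(alive,v0)
Op 8: gossip N1<->N2 -> N1.N0=(alive,v0) N1.N1=(alive,v2) N1.N2=(alive,v0) | N2.N0=(alive,v0) N2.N1=(suspect,v2) N2.N2=(alive,v0)
Op 9: N1 marks N1=dead -> (dead,v3)
Op 10: gossip N0<->N2 -> N0.N0=(alive,v0) N0.N1=(suspect,v2) N0.N2=(alive,v0) | N2.N0=(alive,v0) N2.N1=(suspect,v2) N2.N2=(alive,v0)
Op 11: N2 marks N0=alive -> (alive,v1)
Op 12: gossip N1<->N0 -> N1.N0=(alive,v0) N1.N1=(dead,v3) N1.N2=(alive,v0) | N0.N0=(alive,v0) N0.N1=(dead,v3) N0.N2=(alive,v0)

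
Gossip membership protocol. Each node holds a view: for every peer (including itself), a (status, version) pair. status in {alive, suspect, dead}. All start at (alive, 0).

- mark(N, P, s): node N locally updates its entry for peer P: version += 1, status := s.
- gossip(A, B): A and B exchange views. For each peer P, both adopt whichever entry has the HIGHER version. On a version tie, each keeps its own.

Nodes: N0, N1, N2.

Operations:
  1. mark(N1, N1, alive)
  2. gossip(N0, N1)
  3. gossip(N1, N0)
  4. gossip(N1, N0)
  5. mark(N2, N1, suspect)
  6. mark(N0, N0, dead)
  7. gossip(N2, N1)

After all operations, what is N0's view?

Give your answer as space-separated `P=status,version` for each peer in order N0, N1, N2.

Op 1: N1 marks N1=alive -> (alive,v1)
Op 2: gossip N0<->N1 -> N0.N0=(alive,v0) N0.N1=(alive,v1) N0.N2=(alive,v0) | N1.N0=(alive,v0) N1.N1=(alive,v1) N1.N2=(alive,v0)
Op 3: gossip N1<->N0 -> N1.N0=(alive,v0) N1.N1=(alive,v1) N1.N2=(alive,v0) | N0.N0=(alive,v0) N0.N1=(alive,v1) N0.N2=(alive,v0)
Op 4: gossip N1<->N0 -> N1.N0=(alive,v0) N1.N1=(alive,v1) N1.N2=(alive,v0) | N0.N0=(alive,v0) N0.N1=(alive,v1) N0.N2=(alive,v0)
Op 5: N2 marks N1=suspect -> (suspect,v1)
Op 6: N0 marks N0=dead -> (dead,v1)
Op 7: gossip N2<->N1 -> N2.N0=(alive,v0) N2.N1=(suspect,v1) N2.N2=(alive,v0) | N1.N0=(alive,v0) N1.N1=(alive,v1) N1.N2=(alive,v0)

Answer: N0=dead,1 N1=alive,1 N2=alive,0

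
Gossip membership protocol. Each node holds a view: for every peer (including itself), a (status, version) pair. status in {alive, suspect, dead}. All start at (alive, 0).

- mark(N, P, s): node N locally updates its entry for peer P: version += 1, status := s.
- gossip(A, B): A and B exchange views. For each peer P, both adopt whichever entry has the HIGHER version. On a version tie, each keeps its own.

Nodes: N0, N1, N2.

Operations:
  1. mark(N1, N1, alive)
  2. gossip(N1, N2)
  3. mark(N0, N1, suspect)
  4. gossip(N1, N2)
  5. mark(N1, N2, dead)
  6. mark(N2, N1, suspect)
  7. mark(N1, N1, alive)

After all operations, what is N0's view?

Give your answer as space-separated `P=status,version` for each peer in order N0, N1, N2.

Answer: N0=alive,0 N1=suspect,1 N2=alive,0

Derivation:
Op 1: N1 marks N1=alive -> (alive,v1)
Op 2: gossip N1<->N2 -> N1.N0=(alive,v0) N1.N1=(alive,v1) N1.N2=(alive,v0) | N2.N0=(alive,v0) N2.N1=(alive,v1) N2.N2=(alive,v0)
Op 3: N0 marks N1=suspect -> (suspect,v1)
Op 4: gossip N1<->N2 -> N1.N0=(alive,v0) N1.N1=(alive,v1) N1.N2=(alive,v0) | N2.N0=(alive,v0) N2.N1=(alive,v1) N2.N2=(alive,v0)
Op 5: N1 marks N2=dead -> (dead,v1)
Op 6: N2 marks N1=suspect -> (suspect,v2)
Op 7: N1 marks N1=alive -> (alive,v2)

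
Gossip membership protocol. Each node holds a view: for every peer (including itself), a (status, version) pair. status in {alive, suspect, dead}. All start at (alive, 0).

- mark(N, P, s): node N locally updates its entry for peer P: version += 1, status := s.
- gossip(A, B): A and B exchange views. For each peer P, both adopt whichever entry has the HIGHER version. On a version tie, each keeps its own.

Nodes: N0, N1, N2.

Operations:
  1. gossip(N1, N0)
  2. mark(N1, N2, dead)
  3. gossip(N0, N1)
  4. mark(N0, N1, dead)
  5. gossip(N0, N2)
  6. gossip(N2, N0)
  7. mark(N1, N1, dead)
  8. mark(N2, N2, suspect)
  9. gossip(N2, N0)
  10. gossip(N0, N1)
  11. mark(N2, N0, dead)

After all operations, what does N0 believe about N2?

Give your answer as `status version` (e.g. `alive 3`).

Answer: suspect 2

Derivation:
Op 1: gossip N1<->N0 -> N1.N0=(alive,v0) N1.N1=(alive,v0) N1.N2=(alive,v0) | N0.N0=(alive,v0) N0.N1=(alive,v0) N0.N2=(alive,v0)
Op 2: N1 marks N2=dead -> (dead,v1)
Op 3: gossip N0<->N1 -> N0.N0=(alive,v0) N0.N1=(alive,v0) N0.N2=(dead,v1) | N1.N0=(alive,v0) N1.N1=(alive,v0) N1.N2=(dead,v1)
Op 4: N0 marks N1=dead -> (dead,v1)
Op 5: gossip N0<->N2 -> N0.N0=(alive,v0) N0.N1=(dead,v1) N0.N2=(dead,v1) | N2.N0=(alive,v0) N2.N1=(dead,v1) N2.N2=(dead,v1)
Op 6: gossip N2<->N0 -> N2.N0=(alive,v0) N2.N1=(dead,v1) N2.N2=(dead,v1) | N0.N0=(alive,v0) N0.N1=(dead,v1) N0.N2=(dead,v1)
Op 7: N1 marks N1=dead -> (dead,v1)
Op 8: N2 marks N2=suspect -> (suspect,v2)
Op 9: gossip N2<->N0 -> N2.N0=(alive,v0) N2.N1=(dead,v1) N2.N2=(suspect,v2) | N0.N0=(alive,v0) N0.N1=(dead,v1) N0.N2=(suspect,v2)
Op 10: gossip N0<->N1 -> N0.N0=(alive,v0) N0.N1=(dead,v1) N0.N2=(suspect,v2) | N1.N0=(alive,v0) N1.N1=(dead,v1) N1.N2=(suspect,v2)
Op 11: N2 marks N0=dead -> (dead,v1)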